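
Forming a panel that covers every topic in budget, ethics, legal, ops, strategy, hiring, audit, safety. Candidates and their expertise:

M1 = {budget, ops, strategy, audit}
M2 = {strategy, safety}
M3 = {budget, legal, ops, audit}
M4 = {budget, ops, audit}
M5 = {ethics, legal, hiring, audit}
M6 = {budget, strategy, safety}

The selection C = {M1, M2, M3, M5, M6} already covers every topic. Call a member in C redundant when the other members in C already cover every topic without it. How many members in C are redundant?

Drop M1: the rest still cover every topic — redundant.
Drop M2: the rest still cover every topic — redundant.
Drop M3: the rest still cover every topic — redundant.
Drop M5: ethics, hiring uncovered — not redundant.
Drop M6: the rest still cover every topic — redundant.
4 redundant: M1, M2, M3, M6.

4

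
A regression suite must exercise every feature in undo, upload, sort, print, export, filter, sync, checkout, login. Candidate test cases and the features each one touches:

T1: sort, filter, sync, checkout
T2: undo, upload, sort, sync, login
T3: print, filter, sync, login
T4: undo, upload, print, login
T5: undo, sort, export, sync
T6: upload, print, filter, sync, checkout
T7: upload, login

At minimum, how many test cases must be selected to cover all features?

3

T1, T4, T5 together cover {undo, upload, sort, print, export, filter, sync, checkout, login} — every feature.
No 2 of the 7 test cases cover everything (all 21 pairs fall short), so 3 is minimum.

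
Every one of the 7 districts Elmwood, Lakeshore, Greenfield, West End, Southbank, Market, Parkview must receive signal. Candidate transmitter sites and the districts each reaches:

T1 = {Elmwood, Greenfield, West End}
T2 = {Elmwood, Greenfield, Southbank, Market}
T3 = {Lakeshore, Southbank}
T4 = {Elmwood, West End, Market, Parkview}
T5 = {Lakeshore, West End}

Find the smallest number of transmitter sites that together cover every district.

3

T1, T3, T4 together cover {Elmwood, Lakeshore, Greenfield, West End, Southbank, Market, Parkview} — every district.
No 2 of the 5 transmitter sites cover everything (all 10 pairs fall short), so 3 is minimum.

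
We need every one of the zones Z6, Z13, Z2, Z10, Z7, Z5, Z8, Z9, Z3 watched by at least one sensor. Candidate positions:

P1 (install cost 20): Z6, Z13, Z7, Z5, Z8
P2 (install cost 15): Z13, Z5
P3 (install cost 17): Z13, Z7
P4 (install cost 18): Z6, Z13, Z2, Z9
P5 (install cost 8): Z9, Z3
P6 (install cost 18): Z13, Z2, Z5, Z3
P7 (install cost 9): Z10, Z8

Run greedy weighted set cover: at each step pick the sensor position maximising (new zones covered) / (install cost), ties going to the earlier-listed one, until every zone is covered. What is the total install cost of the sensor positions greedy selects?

Pick 1: P1 adds 5 new (Z6, Z13, Z7, Z5, Z8) at install cost 20 (ratio 5/20).
Pick 2: P5 adds 2 new (Z9, Z3) at install cost 8 (ratio 2/8).
Pick 3: P7 adds 1 new (Z10) at install cost 9 (ratio 1/9).
Pick 4: P4 adds 1 new (Z2) at install cost 18 (ratio 1/18).
Greedy total install cost: 20 + 8 + 9 + 18 = 55.

55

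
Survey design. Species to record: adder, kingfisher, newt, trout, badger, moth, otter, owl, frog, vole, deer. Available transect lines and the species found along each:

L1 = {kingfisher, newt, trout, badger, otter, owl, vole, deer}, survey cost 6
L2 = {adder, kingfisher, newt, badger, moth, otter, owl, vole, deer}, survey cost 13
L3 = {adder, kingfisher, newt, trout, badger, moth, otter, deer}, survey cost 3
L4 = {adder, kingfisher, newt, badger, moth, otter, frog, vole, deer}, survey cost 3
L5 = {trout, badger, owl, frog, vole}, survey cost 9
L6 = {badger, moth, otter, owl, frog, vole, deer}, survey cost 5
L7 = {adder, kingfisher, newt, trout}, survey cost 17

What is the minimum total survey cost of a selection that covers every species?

8

L3, L6 cover every species at survey cost 3 + 5 = 8.
Any cover uses at least 2 transects; among all covering selections none totals below 8.
Greedy by coverage-per-survey cost would pick L4, L1 for 9 — worse than the optimum 8.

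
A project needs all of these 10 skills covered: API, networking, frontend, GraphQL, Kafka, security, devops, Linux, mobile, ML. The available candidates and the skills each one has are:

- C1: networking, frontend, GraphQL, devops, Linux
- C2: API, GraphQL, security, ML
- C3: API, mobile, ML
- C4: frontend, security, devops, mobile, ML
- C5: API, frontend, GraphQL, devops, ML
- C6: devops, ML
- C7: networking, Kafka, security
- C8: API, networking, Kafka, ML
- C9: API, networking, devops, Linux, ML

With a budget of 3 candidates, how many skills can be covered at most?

10

Choosing C1, C3, C7 covers {API, networking, frontend, GraphQL, Kafka, security, devops, Linux, mobile, ML} — 10 skills.
That is all 10 skills.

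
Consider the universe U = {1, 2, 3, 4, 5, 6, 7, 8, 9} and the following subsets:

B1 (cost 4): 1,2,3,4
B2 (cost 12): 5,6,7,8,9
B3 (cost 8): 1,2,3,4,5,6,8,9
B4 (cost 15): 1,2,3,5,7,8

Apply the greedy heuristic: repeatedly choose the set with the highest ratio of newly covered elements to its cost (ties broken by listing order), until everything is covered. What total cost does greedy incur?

Pick 1: B1 adds 4 new (1, 2, 3, 4) at cost 4 (ratio 4/4).
Pick 2: B3 adds 4 new (5, 6, 8, 9) at cost 8 (ratio 4/8).
Pick 3: B2 adds 1 new (7) at cost 12 (ratio 1/12).
Greedy total cost: 4 + 8 + 12 = 24. (The true optimum is 16, so greedy overshoots here.)

24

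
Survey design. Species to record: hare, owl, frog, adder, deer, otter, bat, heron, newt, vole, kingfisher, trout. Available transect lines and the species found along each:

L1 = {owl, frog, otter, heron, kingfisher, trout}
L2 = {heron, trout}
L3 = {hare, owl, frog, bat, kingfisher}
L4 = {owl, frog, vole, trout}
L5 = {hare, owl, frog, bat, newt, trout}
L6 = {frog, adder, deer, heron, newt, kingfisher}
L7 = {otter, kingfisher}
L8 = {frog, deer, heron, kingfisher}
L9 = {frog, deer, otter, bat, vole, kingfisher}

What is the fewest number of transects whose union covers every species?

3

L5, L6, L9 together cover {hare, owl, frog, adder, deer, otter, bat, heron, newt, vole, kingfisher, trout} — every species.
No 2 of the 9 transects cover everything (all 36 pairs fall short), so 3 is minimum.
Greedy (largest uncovered first) would take L1, L5, L6, L4 — 4 transects — but 3 suffice.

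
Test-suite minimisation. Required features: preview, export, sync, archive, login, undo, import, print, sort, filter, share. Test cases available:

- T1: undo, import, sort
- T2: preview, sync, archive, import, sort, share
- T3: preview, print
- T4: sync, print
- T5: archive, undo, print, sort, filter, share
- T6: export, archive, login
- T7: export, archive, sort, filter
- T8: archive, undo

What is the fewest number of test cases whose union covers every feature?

3

T2, T5, T6 together cover {preview, export, sync, archive, login, undo, import, print, sort, filter, share} — every feature.
No 2 of the 8 test cases cover everything (all 28 pairs fall short), so 3 is minimum.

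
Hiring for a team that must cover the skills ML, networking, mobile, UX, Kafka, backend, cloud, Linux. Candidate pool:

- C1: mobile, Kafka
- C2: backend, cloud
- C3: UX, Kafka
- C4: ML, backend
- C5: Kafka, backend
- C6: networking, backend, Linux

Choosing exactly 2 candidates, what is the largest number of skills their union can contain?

Choosing C1, C6 covers {networking, mobile, Kafka, backend, Linux} — 5 skills.
No choice of 2 candidates does better; here ML, UX, cloud are left uncovered.

5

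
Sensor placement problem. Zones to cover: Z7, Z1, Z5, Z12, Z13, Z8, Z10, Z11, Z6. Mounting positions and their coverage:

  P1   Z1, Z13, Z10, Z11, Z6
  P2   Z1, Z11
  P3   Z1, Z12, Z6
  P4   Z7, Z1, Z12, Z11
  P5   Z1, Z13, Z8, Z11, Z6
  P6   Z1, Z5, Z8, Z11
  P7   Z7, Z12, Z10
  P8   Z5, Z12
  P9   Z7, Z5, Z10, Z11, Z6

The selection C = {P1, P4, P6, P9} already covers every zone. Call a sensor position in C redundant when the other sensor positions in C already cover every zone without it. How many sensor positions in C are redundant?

Drop P1: Z13 uncovered — not redundant.
Drop P4: Z12 uncovered — not redundant.
Drop P6: Z8 uncovered — not redundant.
Drop P9: the rest still cover every zone — redundant.
1 redundant: P9.

1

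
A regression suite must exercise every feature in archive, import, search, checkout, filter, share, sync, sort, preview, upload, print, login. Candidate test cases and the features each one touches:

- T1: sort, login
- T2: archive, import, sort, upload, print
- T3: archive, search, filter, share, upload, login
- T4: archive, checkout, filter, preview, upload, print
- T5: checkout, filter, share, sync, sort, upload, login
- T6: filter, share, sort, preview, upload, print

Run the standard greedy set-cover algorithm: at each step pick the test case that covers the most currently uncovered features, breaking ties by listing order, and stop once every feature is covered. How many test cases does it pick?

Pick 1: T5 covers 7 new features (checkout, filter, share, sync, sort, upload, login).
Pick 2: T2 covers 3 new features (archive, import, print).
Pick 3: T3 covers 1 new features (search).
Pick 4: T4 covers 1 new features (preview).
Greedy uses 4 test cases.

4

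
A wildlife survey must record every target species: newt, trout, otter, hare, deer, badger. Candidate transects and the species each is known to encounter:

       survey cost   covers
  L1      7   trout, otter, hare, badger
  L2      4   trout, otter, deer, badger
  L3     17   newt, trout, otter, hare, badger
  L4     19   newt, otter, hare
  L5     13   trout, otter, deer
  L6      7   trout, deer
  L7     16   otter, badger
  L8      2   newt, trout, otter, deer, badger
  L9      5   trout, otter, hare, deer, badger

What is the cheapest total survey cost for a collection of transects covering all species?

7

L8, L9 cover every species at survey cost 2 + 5 = 7.
Any cover uses at least 2 transects; among all covering selections none totals below 7.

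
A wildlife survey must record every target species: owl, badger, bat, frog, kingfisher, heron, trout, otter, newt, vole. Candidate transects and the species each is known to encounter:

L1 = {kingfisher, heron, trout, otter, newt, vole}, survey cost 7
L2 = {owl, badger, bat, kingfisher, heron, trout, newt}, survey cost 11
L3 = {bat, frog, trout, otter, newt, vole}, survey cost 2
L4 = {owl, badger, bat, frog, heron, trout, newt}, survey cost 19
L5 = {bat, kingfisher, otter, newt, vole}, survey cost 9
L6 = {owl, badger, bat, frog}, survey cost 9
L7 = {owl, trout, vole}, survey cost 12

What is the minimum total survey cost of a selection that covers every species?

L2, L3 cover every species at survey cost 11 + 2 = 13.
Any cover uses at least 2 transects; among all covering selections none totals below 13.

13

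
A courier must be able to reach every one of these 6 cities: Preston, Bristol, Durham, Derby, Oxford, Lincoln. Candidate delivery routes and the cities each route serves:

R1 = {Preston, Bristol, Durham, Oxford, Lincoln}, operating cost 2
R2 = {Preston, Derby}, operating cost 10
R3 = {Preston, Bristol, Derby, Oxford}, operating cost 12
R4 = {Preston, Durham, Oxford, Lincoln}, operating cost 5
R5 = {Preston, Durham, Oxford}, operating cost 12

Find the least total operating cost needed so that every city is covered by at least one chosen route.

R1, R2 cover every city at operating cost 2 + 10 = 12.
Any cover uses at least 2 routes; among all covering selections none totals below 12.

12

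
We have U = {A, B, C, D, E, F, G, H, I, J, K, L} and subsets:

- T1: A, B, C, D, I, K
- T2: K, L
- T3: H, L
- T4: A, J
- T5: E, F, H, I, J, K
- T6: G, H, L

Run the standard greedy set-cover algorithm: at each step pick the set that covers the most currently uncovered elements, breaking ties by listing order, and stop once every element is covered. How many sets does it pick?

Pick 1: T1 covers 6 new elements (A, B, C, D, I, K).
Pick 2: T5 covers 4 new elements (E, F, H, J).
Pick 3: T6 covers 2 new elements (G, L).
Greedy uses 3 sets.

3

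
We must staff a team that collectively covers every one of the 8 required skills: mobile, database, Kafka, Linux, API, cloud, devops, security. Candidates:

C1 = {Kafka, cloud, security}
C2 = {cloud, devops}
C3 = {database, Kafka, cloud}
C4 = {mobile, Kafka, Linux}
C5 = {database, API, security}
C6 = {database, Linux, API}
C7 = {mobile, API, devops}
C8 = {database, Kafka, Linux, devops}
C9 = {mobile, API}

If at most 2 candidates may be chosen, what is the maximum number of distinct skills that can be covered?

Choosing C1, C6 covers {database, Kafka, Linux, API, cloud, security} — 6 skills.
No choice of 2 candidates does better; here mobile, devops are left uncovered.

6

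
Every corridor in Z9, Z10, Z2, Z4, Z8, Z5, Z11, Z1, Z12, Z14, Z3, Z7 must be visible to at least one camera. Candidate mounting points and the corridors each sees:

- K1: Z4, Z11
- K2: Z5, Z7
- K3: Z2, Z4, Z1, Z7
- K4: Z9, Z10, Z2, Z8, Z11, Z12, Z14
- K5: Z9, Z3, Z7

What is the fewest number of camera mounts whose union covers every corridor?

4

K2, K3, K4, K5 together cover {Z9, Z10, Z2, Z4, Z8, Z5, Z11, Z1, Z12, Z14, Z3, Z7} — every corridor.
No 3 of the 5 camera mounts cover everything (all 10 triples fall short), so 4 is minimum.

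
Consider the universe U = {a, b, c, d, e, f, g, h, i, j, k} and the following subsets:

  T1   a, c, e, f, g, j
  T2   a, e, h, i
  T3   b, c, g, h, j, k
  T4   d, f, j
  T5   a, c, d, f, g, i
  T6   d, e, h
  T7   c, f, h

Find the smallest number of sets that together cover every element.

3

T1, T3, T5 together cover {a, b, c, d, e, f, g, h, i, j, k} — every element.
No 2 of the 7 sets cover everything (all 21 pairs fall short), so 3 is minimum.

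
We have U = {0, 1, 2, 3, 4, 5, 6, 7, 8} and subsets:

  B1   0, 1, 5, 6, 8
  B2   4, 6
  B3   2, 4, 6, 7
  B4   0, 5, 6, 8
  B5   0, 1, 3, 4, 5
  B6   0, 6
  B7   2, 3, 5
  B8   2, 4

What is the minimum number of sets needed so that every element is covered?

B1, B3, B5 together cover {0, 1, 2, 3, 4, 5, 6, 7, 8} — every element.
No 2 of the 8 sets cover everything (all 28 pairs fall short), so 3 is minimum.

3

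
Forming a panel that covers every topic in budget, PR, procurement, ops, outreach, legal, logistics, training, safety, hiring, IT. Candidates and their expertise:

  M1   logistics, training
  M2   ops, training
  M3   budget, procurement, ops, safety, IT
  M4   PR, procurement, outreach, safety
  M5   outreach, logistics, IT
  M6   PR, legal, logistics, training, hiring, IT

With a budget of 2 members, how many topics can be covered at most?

Choosing M3, M6 covers {budget, PR, procurement, ops, legal, logistics, training, safety, hiring, IT} — 10 topics.
No choice of 2 members does better; here outreach is left uncovered.

10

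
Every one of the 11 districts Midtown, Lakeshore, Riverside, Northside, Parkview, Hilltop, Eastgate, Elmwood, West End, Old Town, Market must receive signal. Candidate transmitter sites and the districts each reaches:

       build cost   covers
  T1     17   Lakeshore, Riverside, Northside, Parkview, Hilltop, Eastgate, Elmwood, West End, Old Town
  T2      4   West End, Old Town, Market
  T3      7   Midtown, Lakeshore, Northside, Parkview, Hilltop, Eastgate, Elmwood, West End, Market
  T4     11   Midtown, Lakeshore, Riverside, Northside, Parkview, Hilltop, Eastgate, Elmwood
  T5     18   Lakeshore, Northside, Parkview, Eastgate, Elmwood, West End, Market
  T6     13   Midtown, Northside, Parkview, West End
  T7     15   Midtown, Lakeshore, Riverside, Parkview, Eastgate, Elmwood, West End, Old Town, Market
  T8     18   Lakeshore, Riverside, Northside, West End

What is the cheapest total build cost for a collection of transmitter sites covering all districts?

15

T2, T4 cover every district at build cost 4 + 11 = 15.
Any cover uses at least 2 transmitter sites; among all covering selections none totals below 15.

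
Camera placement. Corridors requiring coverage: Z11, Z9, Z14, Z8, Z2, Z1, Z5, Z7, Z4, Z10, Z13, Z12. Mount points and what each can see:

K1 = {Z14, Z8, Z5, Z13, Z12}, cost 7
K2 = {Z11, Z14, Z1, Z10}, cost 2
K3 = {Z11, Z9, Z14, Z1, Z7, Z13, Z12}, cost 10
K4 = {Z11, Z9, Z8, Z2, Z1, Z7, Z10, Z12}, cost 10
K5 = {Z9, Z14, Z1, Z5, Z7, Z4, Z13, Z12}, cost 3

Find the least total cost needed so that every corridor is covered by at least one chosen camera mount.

13

K4, K5 cover every corridor at cost 10 + 3 = 13.
Any cover uses at least 2 camera mounts; among all covering selections none totals below 13.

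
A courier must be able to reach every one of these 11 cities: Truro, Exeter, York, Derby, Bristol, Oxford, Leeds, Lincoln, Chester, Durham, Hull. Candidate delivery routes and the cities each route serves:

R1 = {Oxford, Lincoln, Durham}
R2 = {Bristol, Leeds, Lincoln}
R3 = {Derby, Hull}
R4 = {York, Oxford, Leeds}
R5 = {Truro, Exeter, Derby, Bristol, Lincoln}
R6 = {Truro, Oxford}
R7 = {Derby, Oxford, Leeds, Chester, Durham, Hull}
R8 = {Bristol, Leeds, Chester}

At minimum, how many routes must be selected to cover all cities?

3

R4, R5, R7 together cover {Truro, Exeter, York, Derby, Bristol, Oxford, Leeds, Lincoln, Chester, Durham, Hull} — every city.
No 2 of the 8 routes cover everything (all 28 pairs fall short), so 3 is minimum.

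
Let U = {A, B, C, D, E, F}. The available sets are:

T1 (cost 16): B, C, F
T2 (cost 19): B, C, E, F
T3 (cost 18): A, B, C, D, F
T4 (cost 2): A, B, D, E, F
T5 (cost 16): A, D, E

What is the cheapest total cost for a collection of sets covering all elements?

18

T1, T4 cover every element at cost 16 + 2 = 18.
Any cover uses at least 2 sets; among all covering selections none totals below 18.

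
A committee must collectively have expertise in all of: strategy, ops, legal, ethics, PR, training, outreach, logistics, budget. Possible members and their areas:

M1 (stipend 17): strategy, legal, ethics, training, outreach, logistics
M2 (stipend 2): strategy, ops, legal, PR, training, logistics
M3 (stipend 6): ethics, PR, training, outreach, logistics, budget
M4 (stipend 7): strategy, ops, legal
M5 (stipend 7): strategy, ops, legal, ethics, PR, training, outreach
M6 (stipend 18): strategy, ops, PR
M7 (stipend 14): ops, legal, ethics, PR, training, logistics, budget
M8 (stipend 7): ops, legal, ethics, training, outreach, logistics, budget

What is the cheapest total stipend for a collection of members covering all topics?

8

M2, M3 cover every topic at stipend 2 + 6 = 8.
Any cover uses at least 2 members; among all covering selections none totals below 8.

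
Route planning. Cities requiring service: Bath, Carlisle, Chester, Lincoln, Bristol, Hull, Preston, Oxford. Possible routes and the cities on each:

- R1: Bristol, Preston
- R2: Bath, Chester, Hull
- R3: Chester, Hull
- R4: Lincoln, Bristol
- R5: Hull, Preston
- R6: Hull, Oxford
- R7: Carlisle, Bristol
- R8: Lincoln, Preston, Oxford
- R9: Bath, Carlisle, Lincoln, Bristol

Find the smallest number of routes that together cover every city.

R2, R7, R8 together cover {Bath, Carlisle, Chester, Lincoln, Bristol, Hull, Preston, Oxford} — every city.
No 2 of the 9 routes cover everything (all 36 pairs fall short), so 3 is minimum.

3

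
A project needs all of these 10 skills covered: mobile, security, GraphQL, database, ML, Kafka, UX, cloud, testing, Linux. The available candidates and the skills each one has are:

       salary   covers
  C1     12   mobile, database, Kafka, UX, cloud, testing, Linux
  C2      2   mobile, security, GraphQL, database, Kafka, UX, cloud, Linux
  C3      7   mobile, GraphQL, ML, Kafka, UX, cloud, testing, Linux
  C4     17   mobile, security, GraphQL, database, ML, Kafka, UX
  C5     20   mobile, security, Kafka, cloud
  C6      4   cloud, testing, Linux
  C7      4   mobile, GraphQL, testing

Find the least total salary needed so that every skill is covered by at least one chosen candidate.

9

C2, C3 cover every skill at salary 2 + 7 = 9.
Any cover uses at least 2 candidates; among all covering selections none totals below 9.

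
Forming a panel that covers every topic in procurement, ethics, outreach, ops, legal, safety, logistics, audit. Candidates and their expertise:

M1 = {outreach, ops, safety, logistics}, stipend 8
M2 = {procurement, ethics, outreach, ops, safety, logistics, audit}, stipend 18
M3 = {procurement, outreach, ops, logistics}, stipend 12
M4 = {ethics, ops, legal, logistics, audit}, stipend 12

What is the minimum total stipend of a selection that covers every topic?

30

M2, M4 cover every topic at stipend 18 + 12 = 30.
Any cover uses at least 2 members; among all covering selections none totals below 30.
Greedy by coverage-per-stipend would pick M1, M4, M3 for 32 — worse than the optimum 30.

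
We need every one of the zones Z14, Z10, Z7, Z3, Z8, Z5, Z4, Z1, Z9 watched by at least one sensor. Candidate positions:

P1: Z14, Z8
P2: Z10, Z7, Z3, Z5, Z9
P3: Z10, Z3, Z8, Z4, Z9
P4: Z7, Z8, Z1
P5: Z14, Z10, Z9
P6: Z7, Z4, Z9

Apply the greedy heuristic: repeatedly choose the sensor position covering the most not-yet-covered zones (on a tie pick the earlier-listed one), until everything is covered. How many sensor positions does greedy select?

4

Pick 1: P2 covers 5 new zones (Z10, Z7, Z3, Z5, Z9).
Pick 2: P1 covers 2 new zones (Z14, Z8).
Pick 3: P3 covers 1 new zones (Z4).
Pick 4: P4 covers 1 new zones (Z1).
Greedy uses 4 sensor positions.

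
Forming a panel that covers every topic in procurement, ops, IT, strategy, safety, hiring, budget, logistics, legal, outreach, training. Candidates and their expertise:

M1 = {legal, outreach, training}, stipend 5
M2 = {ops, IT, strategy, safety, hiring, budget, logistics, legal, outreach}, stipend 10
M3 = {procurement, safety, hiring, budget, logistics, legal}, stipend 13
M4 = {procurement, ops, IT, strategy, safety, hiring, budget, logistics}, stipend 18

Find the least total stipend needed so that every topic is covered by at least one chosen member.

23

M1, M4 cover every topic at stipend 5 + 18 = 23.
Any cover uses at least 2 members; among all covering selections none totals below 23.
Greedy by coverage-per-stipend would pick M2, M1, M3 for 28 — worse than the optimum 23.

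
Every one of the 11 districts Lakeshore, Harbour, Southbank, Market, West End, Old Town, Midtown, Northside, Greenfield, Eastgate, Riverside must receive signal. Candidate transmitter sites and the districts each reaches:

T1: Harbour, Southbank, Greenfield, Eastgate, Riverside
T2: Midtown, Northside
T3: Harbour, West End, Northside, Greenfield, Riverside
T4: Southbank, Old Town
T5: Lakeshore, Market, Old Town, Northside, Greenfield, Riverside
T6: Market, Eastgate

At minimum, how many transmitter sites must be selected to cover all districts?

T1, T2, T3, T5 together cover {Lakeshore, Harbour, Southbank, Market, West End, Old Town, Midtown, Northside, Greenfield, Eastgate, Riverside} — every district.
No 3 of the 6 transmitter sites cover everything (all 20 triples fall short), so 4 is minimum.

4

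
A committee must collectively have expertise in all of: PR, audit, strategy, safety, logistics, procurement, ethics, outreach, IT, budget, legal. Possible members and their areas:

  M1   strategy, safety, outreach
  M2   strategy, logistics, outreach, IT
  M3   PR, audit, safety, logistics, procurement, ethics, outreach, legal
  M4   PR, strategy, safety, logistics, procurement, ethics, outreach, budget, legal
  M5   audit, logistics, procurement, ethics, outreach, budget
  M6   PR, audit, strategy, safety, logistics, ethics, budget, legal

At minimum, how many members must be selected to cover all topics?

M2, M3, M4 together cover {PR, audit, strategy, safety, logistics, procurement, ethics, outreach, IT, budget, legal} — every topic.
No 2 of the 6 members cover everything (all 15 pairs fall short), so 3 is minimum.

3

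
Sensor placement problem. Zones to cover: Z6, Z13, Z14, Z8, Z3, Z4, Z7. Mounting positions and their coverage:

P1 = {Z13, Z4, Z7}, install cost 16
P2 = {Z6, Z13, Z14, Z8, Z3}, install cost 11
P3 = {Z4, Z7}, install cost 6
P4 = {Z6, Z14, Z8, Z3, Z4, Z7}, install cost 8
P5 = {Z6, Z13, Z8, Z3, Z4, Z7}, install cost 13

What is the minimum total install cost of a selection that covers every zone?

P2, P3 cover every zone at install cost 11 + 6 = 17.
Any cover uses at least 2 sensor positions; among all covering selections none totals below 17.

17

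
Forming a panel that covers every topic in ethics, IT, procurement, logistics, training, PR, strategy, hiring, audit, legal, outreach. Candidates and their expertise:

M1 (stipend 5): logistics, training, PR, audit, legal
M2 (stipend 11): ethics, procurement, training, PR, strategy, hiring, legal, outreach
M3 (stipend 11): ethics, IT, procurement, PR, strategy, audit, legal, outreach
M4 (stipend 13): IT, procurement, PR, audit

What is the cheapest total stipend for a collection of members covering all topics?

27

M1, M2, M3 cover every topic at stipend 5 + 11 + 11 = 27.
Any cover uses at least 3 members; among all covering selections none totals below 27.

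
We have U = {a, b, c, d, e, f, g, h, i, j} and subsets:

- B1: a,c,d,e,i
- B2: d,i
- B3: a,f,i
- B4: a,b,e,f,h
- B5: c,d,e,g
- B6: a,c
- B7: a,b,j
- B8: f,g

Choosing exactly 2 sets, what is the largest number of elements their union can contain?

8

Choosing B1, B4 covers {a, b, c, d, e, f, h, i} — 8 elements.
No choice of 2 sets does better; here g, j are left uncovered.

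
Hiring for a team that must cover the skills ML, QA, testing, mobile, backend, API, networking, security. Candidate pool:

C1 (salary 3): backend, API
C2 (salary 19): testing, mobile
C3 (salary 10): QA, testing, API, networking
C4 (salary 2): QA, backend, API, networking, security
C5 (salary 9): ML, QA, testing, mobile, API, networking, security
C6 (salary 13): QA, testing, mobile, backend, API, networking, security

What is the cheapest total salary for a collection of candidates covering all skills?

11

C4, C5 cover every skill at salary 2 + 9 = 11.
Any cover uses at least 2 candidates; among all covering selections none totals below 11.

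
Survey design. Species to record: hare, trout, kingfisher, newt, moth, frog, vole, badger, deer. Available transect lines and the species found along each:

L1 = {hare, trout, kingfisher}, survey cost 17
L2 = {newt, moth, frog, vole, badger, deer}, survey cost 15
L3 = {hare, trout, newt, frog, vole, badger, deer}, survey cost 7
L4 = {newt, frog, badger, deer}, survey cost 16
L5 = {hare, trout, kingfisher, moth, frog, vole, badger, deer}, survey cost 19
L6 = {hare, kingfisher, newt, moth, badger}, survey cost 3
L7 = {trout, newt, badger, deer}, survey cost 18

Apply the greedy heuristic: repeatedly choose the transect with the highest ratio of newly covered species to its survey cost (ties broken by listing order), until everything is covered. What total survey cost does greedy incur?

Pick 1: L6 adds 5 new (hare, kingfisher, newt, moth, badger) at survey cost 3 (ratio 5/3).
Pick 2: L3 adds 4 new (trout, frog, vole, deer) at survey cost 7 (ratio 4/7).
Greedy total survey cost: 3 + 7 = 10.

10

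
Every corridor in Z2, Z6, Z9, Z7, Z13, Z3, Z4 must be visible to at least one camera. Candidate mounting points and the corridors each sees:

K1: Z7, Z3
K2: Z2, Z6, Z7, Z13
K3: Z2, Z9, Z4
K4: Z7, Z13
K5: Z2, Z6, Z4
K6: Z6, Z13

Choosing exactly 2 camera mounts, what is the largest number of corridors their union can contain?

Choosing K2, K3 covers {Z2, Z6, Z9, Z7, Z13, Z4} — 6 corridors.
No choice of 2 camera mounts does better; here Z3 is left uncovered.

6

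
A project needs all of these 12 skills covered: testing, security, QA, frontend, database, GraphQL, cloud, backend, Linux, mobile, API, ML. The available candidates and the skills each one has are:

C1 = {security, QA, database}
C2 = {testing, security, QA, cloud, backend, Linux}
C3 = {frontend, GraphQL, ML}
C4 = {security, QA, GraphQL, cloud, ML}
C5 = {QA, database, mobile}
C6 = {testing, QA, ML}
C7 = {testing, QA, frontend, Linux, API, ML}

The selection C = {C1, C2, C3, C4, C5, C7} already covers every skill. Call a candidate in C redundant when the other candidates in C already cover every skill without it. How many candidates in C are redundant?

Drop C1: the rest still cover every skill — redundant.
Drop C2: backend uncovered — not redundant.
Drop C3: the rest still cover every skill — redundant.
Drop C4: the rest still cover every skill — redundant.
Drop C5: mobile uncovered — not redundant.
Drop C7: API uncovered — not redundant.
3 redundant: C1, C3, C4.

3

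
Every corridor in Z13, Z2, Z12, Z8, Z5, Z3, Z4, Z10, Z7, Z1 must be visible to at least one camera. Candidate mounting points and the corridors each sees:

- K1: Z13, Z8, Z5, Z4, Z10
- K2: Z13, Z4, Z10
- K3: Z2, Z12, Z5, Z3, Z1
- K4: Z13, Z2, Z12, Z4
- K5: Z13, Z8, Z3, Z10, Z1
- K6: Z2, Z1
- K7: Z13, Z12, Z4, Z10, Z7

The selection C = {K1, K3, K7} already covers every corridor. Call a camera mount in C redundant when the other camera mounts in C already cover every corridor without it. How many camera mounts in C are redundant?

Drop K1: Z8 uncovered — not redundant.
Drop K3: Z2, Z3, Z1 uncovered — not redundant.
Drop K7: Z7 uncovered — not redundant.
None of the camera mounts in C is redundant.

0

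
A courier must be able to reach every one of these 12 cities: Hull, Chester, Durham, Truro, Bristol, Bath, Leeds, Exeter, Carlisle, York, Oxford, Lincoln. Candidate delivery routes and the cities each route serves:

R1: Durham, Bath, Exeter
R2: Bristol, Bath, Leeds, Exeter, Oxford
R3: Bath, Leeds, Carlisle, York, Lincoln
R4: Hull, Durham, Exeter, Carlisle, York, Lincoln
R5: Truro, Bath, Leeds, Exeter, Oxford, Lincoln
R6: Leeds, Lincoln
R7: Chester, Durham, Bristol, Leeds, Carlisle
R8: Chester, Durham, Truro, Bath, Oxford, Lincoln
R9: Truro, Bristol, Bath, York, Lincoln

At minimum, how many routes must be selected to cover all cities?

R2, R4, R8 together cover {Hull, Chester, Durham, Truro, Bristol, Bath, Leeds, Exeter, Carlisle, York, Oxford, Lincoln} — every city.
No 2 of the 9 routes cover everything (all 36 pairs fall short), so 3 is minimum.

3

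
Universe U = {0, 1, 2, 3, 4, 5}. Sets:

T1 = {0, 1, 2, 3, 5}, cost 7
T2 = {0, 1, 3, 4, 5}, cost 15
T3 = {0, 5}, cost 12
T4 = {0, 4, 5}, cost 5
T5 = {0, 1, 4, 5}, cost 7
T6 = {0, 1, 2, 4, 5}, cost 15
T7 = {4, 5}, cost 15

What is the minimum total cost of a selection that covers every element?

T1, T4 cover every element at cost 7 + 5 = 12.
Any cover uses at least 2 sets; among all covering selections none totals below 12.

12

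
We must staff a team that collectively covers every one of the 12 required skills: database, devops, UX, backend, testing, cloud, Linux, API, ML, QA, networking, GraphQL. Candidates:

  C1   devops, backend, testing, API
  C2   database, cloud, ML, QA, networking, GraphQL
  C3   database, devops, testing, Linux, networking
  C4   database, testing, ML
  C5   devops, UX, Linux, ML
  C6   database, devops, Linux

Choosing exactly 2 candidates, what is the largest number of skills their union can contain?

Choosing C1, C2 covers {database, devops, backend, testing, cloud, API, ML, QA, networking, GraphQL} — 10 skills.
No choice of 2 candidates does better; here UX, Linux are left uncovered.

10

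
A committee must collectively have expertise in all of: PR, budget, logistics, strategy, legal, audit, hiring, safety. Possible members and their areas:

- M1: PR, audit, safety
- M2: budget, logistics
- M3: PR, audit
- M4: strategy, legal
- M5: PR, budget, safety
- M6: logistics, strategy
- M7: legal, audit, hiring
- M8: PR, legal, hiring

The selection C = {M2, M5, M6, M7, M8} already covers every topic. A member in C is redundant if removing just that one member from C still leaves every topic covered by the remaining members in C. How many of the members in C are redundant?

Drop M2: the rest still cover every topic — redundant.
Drop M5: safety uncovered — not redundant.
Drop M6: strategy uncovered — not redundant.
Drop M7: audit uncovered — not redundant.
Drop M8: the rest still cover every topic — redundant.
2 redundant: M2, M8.

2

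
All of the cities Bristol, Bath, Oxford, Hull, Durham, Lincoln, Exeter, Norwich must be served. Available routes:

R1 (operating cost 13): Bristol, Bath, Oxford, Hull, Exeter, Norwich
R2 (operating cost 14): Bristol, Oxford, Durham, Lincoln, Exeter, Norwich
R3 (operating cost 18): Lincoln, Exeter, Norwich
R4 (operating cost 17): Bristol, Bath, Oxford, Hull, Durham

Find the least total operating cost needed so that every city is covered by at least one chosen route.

27

R1, R2 cover every city at operating cost 13 + 14 = 27.
Any cover uses at least 2 routes; among all covering selections none totals below 27.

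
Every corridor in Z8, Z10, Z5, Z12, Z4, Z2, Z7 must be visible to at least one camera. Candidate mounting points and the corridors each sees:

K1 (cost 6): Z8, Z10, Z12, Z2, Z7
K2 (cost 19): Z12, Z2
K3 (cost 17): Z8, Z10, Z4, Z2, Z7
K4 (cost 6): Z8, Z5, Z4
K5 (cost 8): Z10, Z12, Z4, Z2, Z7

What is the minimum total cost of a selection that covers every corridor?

K1, K4 cover every corridor at cost 6 + 6 = 12.
Any cover uses at least 2 camera mounts; among all covering selections none totals below 12.

12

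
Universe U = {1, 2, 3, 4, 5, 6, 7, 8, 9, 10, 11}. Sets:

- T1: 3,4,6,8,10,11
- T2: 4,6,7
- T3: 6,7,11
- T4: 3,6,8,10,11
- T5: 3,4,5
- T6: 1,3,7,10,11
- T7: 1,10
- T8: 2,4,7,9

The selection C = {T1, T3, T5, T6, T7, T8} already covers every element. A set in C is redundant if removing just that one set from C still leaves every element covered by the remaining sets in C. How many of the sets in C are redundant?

Drop T1: 8 uncovered — not redundant.
Drop T3: the rest still cover every element — redundant.
Drop T5: 5 uncovered — not redundant.
Drop T6: the rest still cover every element — redundant.
Drop T7: the rest still cover every element — redundant.
Drop T8: 2, 9 uncovered — not redundant.
3 redundant: T3, T6, T7.

3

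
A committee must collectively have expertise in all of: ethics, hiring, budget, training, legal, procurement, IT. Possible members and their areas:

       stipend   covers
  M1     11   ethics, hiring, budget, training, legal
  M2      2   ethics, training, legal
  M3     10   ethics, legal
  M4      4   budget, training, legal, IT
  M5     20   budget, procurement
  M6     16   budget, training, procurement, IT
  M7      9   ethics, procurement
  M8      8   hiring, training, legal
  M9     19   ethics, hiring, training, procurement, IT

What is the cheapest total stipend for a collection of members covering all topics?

21

M4, M7, M8 cover every topic at stipend 4 + 9 + 8 = 21.
Any cover uses at least 2 members; among all covering selections none totals below 21.
Greedy by coverage-per-stipend would pick M2, M4, M8, M7 for 23 — worse than the optimum 21.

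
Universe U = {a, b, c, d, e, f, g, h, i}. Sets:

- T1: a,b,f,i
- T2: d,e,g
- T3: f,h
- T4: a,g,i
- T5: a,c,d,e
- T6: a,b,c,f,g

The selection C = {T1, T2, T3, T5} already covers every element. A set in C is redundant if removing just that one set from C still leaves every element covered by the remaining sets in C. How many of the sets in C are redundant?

0

Drop T1: b, i uncovered — not redundant.
Drop T2: g uncovered — not redundant.
Drop T3: h uncovered — not redundant.
Drop T5: c uncovered — not redundant.
None of the sets in C is redundant.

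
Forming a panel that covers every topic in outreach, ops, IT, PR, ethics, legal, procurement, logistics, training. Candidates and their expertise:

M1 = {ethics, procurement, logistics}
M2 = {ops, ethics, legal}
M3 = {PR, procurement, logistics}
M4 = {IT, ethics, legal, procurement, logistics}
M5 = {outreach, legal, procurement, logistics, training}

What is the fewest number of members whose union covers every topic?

4

M2, M3, M4, M5 together cover {outreach, ops, IT, PR, ethics, legal, procurement, logistics, training} — every topic.
No 3 of the 5 members cover everything (all 10 triples fall short), so 4 is minimum.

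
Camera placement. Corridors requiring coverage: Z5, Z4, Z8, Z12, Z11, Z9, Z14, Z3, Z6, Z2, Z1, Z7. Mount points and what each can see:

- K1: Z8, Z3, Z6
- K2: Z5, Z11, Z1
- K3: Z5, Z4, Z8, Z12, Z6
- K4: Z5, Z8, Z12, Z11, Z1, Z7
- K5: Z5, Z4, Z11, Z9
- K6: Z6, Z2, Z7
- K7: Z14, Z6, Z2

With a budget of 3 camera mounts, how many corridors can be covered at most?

11

Choosing K4, K5, K7 covers {Z5, Z4, Z8, Z12, Z11, Z9, Z14, Z6, Z2, Z1, Z7} — 11 corridors.
No choice of 3 camera mounts does better; here Z3 is left uncovered.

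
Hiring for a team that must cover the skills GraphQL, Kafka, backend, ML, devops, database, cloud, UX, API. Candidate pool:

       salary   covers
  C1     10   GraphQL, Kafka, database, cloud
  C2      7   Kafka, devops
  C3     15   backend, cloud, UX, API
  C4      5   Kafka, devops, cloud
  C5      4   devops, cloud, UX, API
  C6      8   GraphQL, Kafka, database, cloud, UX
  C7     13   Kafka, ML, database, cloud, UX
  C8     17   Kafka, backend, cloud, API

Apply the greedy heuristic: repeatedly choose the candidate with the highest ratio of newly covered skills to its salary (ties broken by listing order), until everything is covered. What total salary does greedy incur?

Pick 1: C5 adds 4 new (devops, cloud, UX, API) at salary 4 (ratio 4/4).
Pick 2: C6 adds 3 new (GraphQL, Kafka, database) at salary 8 (ratio 3/8).
Pick 3: C7 adds 1 new (ML) at salary 13 (ratio 1/13).
Pick 4: C3 adds 1 new (backend) at salary 15 (ratio 1/15).
Greedy total salary: 4 + 8 + 13 + 15 = 40.

40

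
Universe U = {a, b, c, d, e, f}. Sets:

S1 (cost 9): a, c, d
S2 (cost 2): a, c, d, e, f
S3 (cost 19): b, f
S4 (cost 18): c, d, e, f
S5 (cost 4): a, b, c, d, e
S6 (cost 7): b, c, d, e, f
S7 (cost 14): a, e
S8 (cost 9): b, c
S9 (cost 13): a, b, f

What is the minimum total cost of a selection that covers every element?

S2, S5 cover every element at cost 2 + 4 = 6.
Any cover uses at least 2 sets; among all covering selections none totals below 6.

6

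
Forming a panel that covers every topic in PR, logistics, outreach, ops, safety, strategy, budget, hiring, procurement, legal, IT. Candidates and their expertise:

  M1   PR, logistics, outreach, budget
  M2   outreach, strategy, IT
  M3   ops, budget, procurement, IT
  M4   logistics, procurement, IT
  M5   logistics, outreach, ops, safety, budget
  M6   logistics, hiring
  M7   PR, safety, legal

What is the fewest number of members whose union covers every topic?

M2, M3, M6, M7 together cover {PR, logistics, outreach, ops, safety, strategy, budget, hiring, procurement, legal, IT} — every topic.
No 3 of the 7 members cover everything (all 35 triples fall short), so 4 is minimum.

4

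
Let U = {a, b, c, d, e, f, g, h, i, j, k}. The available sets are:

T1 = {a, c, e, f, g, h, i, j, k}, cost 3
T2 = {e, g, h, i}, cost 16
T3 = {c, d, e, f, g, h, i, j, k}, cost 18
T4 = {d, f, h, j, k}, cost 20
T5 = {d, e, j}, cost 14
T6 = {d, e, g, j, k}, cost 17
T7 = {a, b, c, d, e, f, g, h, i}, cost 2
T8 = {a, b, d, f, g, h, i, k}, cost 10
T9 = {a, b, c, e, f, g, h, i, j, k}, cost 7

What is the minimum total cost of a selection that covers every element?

5

T1, T7 cover every element at cost 3 + 2 = 5.
Any cover uses at least 2 sets; among all covering selections none totals below 5.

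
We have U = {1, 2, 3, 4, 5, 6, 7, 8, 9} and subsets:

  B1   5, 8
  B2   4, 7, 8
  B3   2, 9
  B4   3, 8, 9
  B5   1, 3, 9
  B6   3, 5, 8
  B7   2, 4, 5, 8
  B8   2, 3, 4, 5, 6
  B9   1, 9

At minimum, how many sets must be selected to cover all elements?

3

B2, B5, B8 together cover {1, 2, 3, 4, 5, 6, 7, 8, 9} — every element.
No 2 of the 9 sets cover everything (all 36 pairs fall short), so 3 is minimum.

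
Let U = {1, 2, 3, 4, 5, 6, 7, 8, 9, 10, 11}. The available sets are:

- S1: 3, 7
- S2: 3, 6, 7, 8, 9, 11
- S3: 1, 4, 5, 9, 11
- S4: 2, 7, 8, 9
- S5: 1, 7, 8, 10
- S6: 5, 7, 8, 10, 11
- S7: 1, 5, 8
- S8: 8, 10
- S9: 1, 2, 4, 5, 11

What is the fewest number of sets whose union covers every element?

S2, S5, S9 together cover {1, 2, 3, 4, 5, 6, 7, 8, 9, 10, 11} — every element.
No 2 of the 9 sets cover everything (all 36 pairs fall short), so 3 is minimum.

3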